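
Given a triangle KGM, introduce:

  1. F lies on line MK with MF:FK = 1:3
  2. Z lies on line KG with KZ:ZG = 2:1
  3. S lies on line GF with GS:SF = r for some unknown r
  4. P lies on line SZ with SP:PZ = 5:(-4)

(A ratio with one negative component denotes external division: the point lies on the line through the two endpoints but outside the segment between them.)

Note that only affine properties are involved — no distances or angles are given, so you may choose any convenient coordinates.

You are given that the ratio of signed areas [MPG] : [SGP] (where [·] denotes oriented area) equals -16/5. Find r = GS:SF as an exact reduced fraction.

r = 1/2

Assign K = (0, 0), G = (1, 0), M = (0, 1) — the answer is frame-independent, so this choice is without loss of generality.
1. F lies on line MK with MF:FK = 1:3 ⇒ F = (0, 3/4)
2. Z lies on line KG with KZ:ZG = 2:1 ⇒ Z = (2/3, 0)
3. With GS:SF = r, write λ = r/(r+1) so S = G + λ·(F−G); S is affine-linear in λ
4. P lies on line SZ with SP:PZ = 5:(-4) ⇒ P is an affine combination of earlier points and hence also affine-linear in λ
Every point depending on S is an affine combination of S and λ-independent points, so each such coordinate is linear in λ; the λ² term in each signed area is a multiple of (F−G)×(F−G) = 0, so 2·[MPG] and 2·[SGP] are each linear in λ. Evaluating at λ=0 and λ=1:
  2·[MPG] = −λ + 5/3,   2·[SGP] = -5/4·λ
So [MPG]:[SGP] = (−λ + 5/3) / (-5/4·λ). Setting this equal to -16/5:
  −λ + 5/3 = -16/5·(-5/4·λ)  ⇒  λ = 1/3
Then r = λ/(1−λ) = (1/3)/(2/3) = 1/2. Check: with r = 1/2, S = (2/3, 1/4) and [MPG]:[SGP] = -16/5 as required.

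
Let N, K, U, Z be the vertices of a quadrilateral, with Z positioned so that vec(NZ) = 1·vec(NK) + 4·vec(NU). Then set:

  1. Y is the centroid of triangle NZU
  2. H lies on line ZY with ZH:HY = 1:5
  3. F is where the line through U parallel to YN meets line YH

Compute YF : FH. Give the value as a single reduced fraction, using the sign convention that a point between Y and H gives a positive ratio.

YF:FH = -6/11

Assign N = (0, 0), K = (1, 0), U = (0, 1), Z = (1, 4) — the answer is frame-independent, so this choice is without loss of generality.
1. Y is the centroid of triangle NZU ⇒ Y = (1/3, 5/3)
2. H lies on line ZY with ZH:HY = 1:5 ⇒ H = (8/9, 65/18)
3. F is where the line through U parallel to YN meets line YH ⇒ F = (-1/3, -2/3)
F = Y + t·(H−Y) with t = -6/5, so YF:FH = t:(1−t) = -6/5:11/5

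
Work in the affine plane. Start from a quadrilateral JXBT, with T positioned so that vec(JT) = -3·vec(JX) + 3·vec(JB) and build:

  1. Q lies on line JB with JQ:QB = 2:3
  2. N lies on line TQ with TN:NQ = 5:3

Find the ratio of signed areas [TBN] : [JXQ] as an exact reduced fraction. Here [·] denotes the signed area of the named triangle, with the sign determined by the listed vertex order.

[TBN]:[JXQ] = -45/16

Set J = (0, 0), X = (1, 0), B = (0, 1), T = (-3, 3); any affine frame gives the same invariant.
1. Q lies on line JB with JQ:QB = 2:3 ⇒ Q = (0, 2/5)
2. N lies on line TQ with TN:NQ = 5:3 ⇒ N = (-9/8, 11/8)
2·[TBN] = -9/8, 2·[JXQ] = 2/5
[TBN]:[JXQ] = -9/8:2/5 = -45/16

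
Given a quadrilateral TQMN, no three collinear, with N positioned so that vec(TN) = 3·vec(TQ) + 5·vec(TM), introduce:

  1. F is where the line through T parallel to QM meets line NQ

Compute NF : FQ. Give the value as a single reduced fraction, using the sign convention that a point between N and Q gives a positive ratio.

NF:FQ = -8

Assign T = (0, 0), Q = (1, 0), M = (0, 1), N = (3, 5) — the answer is frame-independent, so this choice is without loss of generality.
1. F is where the line through T parallel to QM meets line NQ ⇒ F = (5/7, -5/7)
F = N + t·(Q−N) with t = 8/7, so NF:FQ = t:(1−t) = 8/7:-1/7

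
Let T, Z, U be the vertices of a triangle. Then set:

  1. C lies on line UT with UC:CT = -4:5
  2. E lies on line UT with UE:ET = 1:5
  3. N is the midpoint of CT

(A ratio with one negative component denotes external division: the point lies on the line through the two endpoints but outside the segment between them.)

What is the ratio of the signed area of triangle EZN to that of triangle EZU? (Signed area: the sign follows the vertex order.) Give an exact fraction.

Assign T = (0, 0), Z = (1, 0), U = (0, 1) — the answer is frame-independent, so this choice is without loss of generality.
1. C lies on line UT with UC:CT = -4:5 ⇒ C = (0, 5)
2. E lies on line UT with UE:ET = 1:5 ⇒ E = (0, 5/6)
3. N is the midpoint of CT ⇒ N = (0, 5/2)
2·[EZN] = 5/3, 2·[EZU] = 1/6
[EZN]:[EZU] = 5/3:1/6 = 10

[EZN]:[EZU] = 10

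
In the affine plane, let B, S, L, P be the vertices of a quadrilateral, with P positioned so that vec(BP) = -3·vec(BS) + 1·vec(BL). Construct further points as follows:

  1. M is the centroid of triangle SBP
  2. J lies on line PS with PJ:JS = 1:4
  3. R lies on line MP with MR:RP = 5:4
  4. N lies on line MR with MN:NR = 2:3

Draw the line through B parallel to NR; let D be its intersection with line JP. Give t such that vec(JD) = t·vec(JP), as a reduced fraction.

t = 6

Set B = (0, 0), S = (1, 0), L = (0, 1), P = (-3, 1); any affine frame gives the same invariant.
1. M is the centroid of triangle SBP ⇒ M = (-2/3, 1/3)
2. J lies on line PS with PJ:JS = 1:4 ⇒ J = (-11/5, 4/5)
3. R lies on line MP with MR:RP = 5:4 ⇒ R = (-53/27, 19/27)
4. N lies on line MR with MN:NR = 2:3 ⇒ N = (-32/27, 13/27)
through B parallel to NR: direction (-7/9, 2/9); meets JP at D = (-7, 2)
D = J + t·(P−J) with t = 6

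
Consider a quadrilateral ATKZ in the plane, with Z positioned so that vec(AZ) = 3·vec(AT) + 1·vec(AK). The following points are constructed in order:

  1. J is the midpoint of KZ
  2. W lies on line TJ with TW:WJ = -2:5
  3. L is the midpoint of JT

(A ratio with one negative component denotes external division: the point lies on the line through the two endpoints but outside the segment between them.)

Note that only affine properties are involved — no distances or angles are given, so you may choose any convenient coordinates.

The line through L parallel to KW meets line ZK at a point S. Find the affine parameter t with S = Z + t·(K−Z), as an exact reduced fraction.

t = 13/20

Assign A = (0, 0), T = (1, 0), K = (0, 1), Z = (3, 1) — the answer is frame-independent, so this choice is without loss of generality.
1. J is the midpoint of KZ ⇒ J = (3/2, 1)
2. W lies on line TJ with TW:WJ = -2:5 ⇒ W = (2/3, -2/3)
3. L is the midpoint of JT ⇒ L = (5/4, 1/2)
through L parallel to KW: direction (2/3, -5/3); meets ZK at S = (21/20, 1)
S = Z + t·(K−Z) with t = 13/20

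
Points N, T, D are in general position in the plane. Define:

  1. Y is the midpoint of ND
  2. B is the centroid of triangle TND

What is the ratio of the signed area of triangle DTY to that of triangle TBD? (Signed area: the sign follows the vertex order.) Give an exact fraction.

Set N = (0, 0), T = (1, 0), D = (0, 1); any affine frame gives the same invariant.
1. Y is the midpoint of ND ⇒ Y = (0, 1/2)
2. B is the centroid of triangle TND ⇒ B = (1/3, 1/3)
2·[DTY] = -1/2, 2·[TBD] = -1/3
[DTY]:[TBD] = -1/2:-1/3 = 3/2

[DTY]:[TBD] = 3/2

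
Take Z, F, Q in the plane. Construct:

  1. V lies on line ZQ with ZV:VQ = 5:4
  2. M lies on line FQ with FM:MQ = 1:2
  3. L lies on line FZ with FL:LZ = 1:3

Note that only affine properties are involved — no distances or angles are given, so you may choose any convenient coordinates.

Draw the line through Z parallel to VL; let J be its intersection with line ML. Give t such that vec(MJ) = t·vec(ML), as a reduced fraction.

t = 67/22

Choose coordinates Z = (0, 0), F = (1, 0), Q = (0, 1).
1. V lies on line ZQ with ZV:VQ = 5:4 ⇒ V = (0, 5/9)
2. M lies on line FQ with FM:MQ = 1:2 ⇒ M = (2/3, 1/3)
3. L lies on line FZ with FL:LZ = 1:3 ⇒ L = (3/4, 0)
through Z parallel to VL: direction (3/4, -5/9); meets ML at J = (81/88, -15/22)
J = M + t·(L−M) with t = 67/22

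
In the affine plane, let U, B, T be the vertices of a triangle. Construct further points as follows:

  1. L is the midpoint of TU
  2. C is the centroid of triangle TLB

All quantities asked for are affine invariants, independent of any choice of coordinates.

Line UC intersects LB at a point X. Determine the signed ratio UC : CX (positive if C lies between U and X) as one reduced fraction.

Assign U = (0, 0), B = (1, 0), T = (0, 1) — the answer is frame-independent, so this choice is without loss of generality.
1. L is the midpoint of TU ⇒ L = (0, 1/2)
2. C is the centroid of triangle TLB ⇒ C = (1/3, 1/2)
line UC meets LB at X = (1/4, 3/8)
C = U + t·(X−U) with t = 4/3, so UC:CX = 4/3:-1/3

UC:CX = -4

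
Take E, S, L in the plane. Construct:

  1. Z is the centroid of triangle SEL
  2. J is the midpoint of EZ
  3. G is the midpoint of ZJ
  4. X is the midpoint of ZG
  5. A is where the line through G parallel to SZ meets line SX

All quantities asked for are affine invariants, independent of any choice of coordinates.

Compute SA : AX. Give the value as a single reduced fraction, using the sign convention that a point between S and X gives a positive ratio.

SA:AX = -2

Assign E = (0, 0), S = (1, 0), L = (0, 1) — the answer is frame-independent, so this choice is without loss of generality.
1. Z is the centroid of triangle SEL ⇒ Z = (1/3, 1/3)
2. J is the midpoint of EZ ⇒ J = (1/6, 1/6)
3. G is the midpoint of ZJ ⇒ G = (1/4, 1/4)
4. X is the midpoint of ZG ⇒ X = (7/24, 7/24)
5. A is where the line through G parallel to SZ meets line SX ⇒ A = (-5/12, 7/12)
A = S + t·(X−S) with t = 2, so SA:AX = t:(1−t) = 2:-1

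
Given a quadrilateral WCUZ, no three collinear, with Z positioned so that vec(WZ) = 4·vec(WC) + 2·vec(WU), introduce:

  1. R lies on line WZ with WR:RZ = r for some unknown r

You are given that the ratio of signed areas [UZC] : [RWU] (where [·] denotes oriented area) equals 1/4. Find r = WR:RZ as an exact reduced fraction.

r = -5/4

Choose coordinates W = (0, 0), C = (1, 0), U = (0, 1), Z = (4, 2).
1. With WR:RZ = r, write λ = r/(r+1) so R = W + λ·(Z−W); R is affine-linear in λ
Every point depending on R is an affine combination of R and λ-independent points, so each such coordinate is linear in λ; the λ² term in each signed area is a multiple of (Z−W)×(Z−W) = 0, so 2·[UZC] and 2·[RWU] are each linear in λ. Evaluating at λ=0 and λ=1:
  2·[UZC] = -5,   2·[RWU] = -4·λ
So [UZC]:[RWU] = (-5) / (-4·λ). Setting this equal to 1/4:
  -5 = 1/4·(-4·λ)  ⇒  λ = 5
Then r = λ/(1−λ) = (5)/(-4) = -5/4. Check: with r = -5/4, R = (20, 10) and [UZC]:[RWU] = 1/4 as required.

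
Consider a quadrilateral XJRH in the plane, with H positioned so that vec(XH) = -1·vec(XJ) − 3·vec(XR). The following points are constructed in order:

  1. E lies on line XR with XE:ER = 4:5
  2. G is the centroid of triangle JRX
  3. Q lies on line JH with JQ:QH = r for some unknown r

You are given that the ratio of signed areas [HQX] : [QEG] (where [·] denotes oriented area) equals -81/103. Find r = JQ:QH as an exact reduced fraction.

r = 3

Assign X = (0, 0), J = (1, 0), R = (0, 1), H = (-1, -3) — the answer is frame-independent, so this choice is without loss of generality.
1. E lies on line XR with XE:ER = 4:5 ⇒ E = (0, 4/9)
2. G is the centroid of triangle JRX ⇒ G = (1/3, 1/3)
3. With JQ:QH = r, write λ = r/(r+1) so Q = J + λ·(H−J); Q is affine-linear in λ
Every point depending on Q is an affine combination of Q and λ-independent points, so each such coordinate is linear in λ; the λ² term in each signed area is a multiple of (H−J)×(H−J) = 0, so 2·[HQX] and 2·[QEG] are each linear in λ. Evaluating at λ=0 and λ=1:
  2·[HQX] = -3·λ + 3,   2·[QEG] = -11/9·λ − 1/27
So [HQX]:[QEG] = (-3·λ + 3) / (-11/9·λ − 1/27). Setting this equal to -81/103:
  -3·λ + 3 = -81/103·(-11/9·λ − 1/27)  ⇒  λ = 3/4
Then r = λ/(1−λ) = (3/4)/(1/4) = 3. Check: with r = 3, Q = (-1/2, -9/4) and [HQX]:[QEG] = -81/103 as required.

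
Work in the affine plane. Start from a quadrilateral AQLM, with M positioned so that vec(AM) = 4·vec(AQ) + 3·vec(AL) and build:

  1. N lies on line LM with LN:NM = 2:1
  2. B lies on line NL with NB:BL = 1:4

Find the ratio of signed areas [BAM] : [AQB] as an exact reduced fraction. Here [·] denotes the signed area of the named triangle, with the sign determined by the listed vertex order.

[BAM]:[AQB] = 28/31

Work in coordinates with A = (0, 0), Q = (1, 0), L = (0, 1), M = (4, 3).
1. N lies on line LM with LN:NM = 2:1 ⇒ N = (8/3, 7/3)
2. B lies on line NL with NB:BL = 1:4 ⇒ B = (32/15, 31/15)
2·[BAM] = 28/15, 2·[AQB] = 31/15
[BAM]:[AQB] = 28/15:31/15 = 28/31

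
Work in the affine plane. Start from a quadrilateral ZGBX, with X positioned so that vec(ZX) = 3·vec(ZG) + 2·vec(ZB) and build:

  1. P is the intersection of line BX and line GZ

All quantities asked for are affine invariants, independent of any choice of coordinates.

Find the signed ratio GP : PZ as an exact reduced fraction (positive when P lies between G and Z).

GP:PZ = -4/3

Work in coordinates with Z = (0, 0), G = (1, 0), B = (0, 1), X = (3, 2).
1. P is the intersection of line BX and line GZ ⇒ P = (-3, 0)
P = G + t·(Z−G) with t = 4, so GP:PZ = t:(1−t) = 4:-3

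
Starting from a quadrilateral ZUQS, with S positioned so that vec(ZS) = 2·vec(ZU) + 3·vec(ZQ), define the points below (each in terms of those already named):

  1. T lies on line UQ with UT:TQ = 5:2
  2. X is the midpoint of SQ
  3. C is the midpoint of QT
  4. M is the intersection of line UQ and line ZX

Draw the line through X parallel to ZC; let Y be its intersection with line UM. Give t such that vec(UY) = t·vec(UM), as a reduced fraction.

t = 3/7

Assign Z = (0, 0), U = (1, 0), Q = (0, 1), S = (2, 3) — the answer is frame-independent, so this choice is without loss of generality.
1. T lies on line UQ with UT:TQ = 5:2 ⇒ T = (2/7, 5/7)
2. X is the midpoint of SQ ⇒ X = (1, 2)
3. C is the midpoint of QT ⇒ C = (1/7, 6/7)
4. M is the intersection of line UQ and line ZX ⇒ M = (1/3, 2/3)
through X parallel to ZC: direction (1/7, 6/7); meets UM at Y = (5/7, 2/7)
Y = U + t·(M−U) with t = 3/7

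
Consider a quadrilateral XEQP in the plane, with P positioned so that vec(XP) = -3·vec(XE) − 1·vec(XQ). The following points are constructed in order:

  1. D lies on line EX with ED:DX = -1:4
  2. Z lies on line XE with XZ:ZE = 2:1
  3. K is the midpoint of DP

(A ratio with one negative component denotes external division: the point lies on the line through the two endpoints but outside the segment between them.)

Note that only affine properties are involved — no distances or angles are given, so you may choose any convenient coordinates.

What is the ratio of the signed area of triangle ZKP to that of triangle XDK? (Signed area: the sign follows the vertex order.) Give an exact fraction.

Set X = (0, 0), E = (1, 0), Q = (0, 1), P = (-3, -1); any affine frame gives the same invariant.
1. D lies on line EX with ED:DX = -1:4 ⇒ D = (4/3, 0)
2. Z lies on line XE with XZ:ZE = 2:1 ⇒ Z = (2/3, 0)
3. K is the midpoint of DP ⇒ K = (-5/6, -1/2)
2·[ZKP] = -1/3, 2·[XDK] = -2/3
[ZKP]:[XDK] = -1/3:-2/3 = 1/2

[ZKP]:[XDK] = 1/2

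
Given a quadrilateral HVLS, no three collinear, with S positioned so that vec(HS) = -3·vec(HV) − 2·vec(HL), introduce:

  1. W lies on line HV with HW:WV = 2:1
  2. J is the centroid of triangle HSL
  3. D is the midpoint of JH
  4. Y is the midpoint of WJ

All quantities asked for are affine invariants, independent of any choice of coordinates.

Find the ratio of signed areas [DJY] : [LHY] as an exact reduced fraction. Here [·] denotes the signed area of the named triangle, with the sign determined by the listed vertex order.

[DJY]:[LHY] = -1/3

Work in coordinates with H = (0, 0), V = (1, 0), L = (0, 1), S = (-3, -2).
1. W lies on line HV with HW:WV = 2:1 ⇒ W = (2/3, 0)
2. J is the centroid of triangle HSL ⇒ J = (-1, -1/3)
3. D is the midpoint of JH ⇒ D = (-1/2, -1/6)
4. Y is the midpoint of WJ ⇒ Y = (-1/6, -1/6)
2·[DJY] = 1/18, 2·[LHY] = -1/6
[DJY]:[LHY] = 1/18:-1/6 = -1/3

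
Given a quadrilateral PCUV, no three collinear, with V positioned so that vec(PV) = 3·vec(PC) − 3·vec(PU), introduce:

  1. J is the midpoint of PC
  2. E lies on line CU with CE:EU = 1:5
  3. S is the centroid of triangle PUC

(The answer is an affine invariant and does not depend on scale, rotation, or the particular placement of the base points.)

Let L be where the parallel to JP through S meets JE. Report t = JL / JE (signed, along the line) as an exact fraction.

t = 2

Choose coordinates P = (0, 0), C = (1, 0), U = (0, 1), V = (3, -3).
1. J is the midpoint of PC ⇒ J = (1/2, 0)
2. E lies on line CU with CE:EU = 1:5 ⇒ E = (5/6, 1/6)
3. S is the centroid of triangle PUC ⇒ S = (1/3, 1/3)
through S parallel to JP: direction (-1/2, 0); meets JE at L = (7/6, 1/3)
L = J + t·(E−J) with t = 2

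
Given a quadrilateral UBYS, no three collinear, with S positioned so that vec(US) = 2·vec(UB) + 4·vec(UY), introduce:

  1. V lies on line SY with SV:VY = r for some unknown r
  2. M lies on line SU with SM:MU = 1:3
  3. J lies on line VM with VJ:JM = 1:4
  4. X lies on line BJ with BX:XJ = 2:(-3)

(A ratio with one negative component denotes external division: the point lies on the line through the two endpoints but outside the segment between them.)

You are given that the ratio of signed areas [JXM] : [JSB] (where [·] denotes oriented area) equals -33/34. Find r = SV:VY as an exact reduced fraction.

Work in coordinates with U = (0, 0), B = (1, 0), Y = (0, 1), S = (2, 4).
1. With SV:VY = r, write λ = r/(r+1) so V = S + λ·(Y−S); V is affine-linear in λ
2. M lies on line SU with SM:MU = 1:3 ⇒ M = (3/2, 3)
3. J lies on line VM with VJ:JM = 1:4 ⇒ J is an affine combination of earlier points and hence also affine-linear in λ
4. X lies on line BJ with BX:XJ = 2:(-3) ⇒ X is an affine combination of earlier points and hence also affine-linear in λ
Every point depending on V is an affine combination of V and λ-independent points, so each such coordinate is linear in λ; the λ² term in each signed area is a multiple of (Y−S)×(Y−S) = 0, so 2·[JXM] and 2·[JSB] are each linear in λ. Evaluating at λ=0 and λ=1:
  2·[JXM] = 54/5·λ − 12/5,   2·[JSB] = -4·λ − 1/5
So [JXM]:[JSB] = (54/5·λ − 12/5) / (-4·λ − 1/5). Setting this equal to -33/34:
  54/5·λ − 12/5 = -33/34·(-4·λ − 1/5)  ⇒  λ = 3/8
Then r = λ/(1−λ) = (3/8)/(5/8) = 3/5. Check: with r = 3/5, V = (5/4, 23/8) and [JXM]:[JSB] = -33/34 as required.

r = 3/5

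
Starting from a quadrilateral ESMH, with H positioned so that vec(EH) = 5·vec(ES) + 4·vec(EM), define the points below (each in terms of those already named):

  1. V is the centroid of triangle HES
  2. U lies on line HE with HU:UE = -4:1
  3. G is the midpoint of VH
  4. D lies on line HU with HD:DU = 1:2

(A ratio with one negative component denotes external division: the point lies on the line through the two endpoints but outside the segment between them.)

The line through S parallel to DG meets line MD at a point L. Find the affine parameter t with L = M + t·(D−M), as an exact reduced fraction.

Assign E = (0, 0), S = (1, 0), M = (0, 1), H = (5, 4) — the answer is frame-independent, so this choice is without loss of generality.
1. V is the centroid of triangle HES ⇒ V = (2, 4/3)
2. U lies on line HE with HU:UE = -4:1 ⇒ U = (-5/3, -4/3)
3. G is the midpoint of VH ⇒ G = (7/2, 8/3)
4. D lies on line HU with HD:DU = 1:2 ⇒ D = (25/9, 20/9)
through S parallel to DG: direction (13/18, 4/9); meets MD at L = (175/19, 96/19)
L = M + t·(D−M) with t = 63/19

t = 63/19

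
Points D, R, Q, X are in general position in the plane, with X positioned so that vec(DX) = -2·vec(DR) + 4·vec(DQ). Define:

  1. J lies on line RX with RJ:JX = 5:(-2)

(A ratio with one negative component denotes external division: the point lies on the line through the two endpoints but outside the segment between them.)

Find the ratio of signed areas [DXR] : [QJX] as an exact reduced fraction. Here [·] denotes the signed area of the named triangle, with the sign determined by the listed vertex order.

Choose coordinates D = (0, 0), R = (1, 0), Q = (0, 1), X = (-2, 4).
1. J lies on line RX with RJ:JX = 5:(-2) ⇒ J = (-4, 20/3)
2·[DXR] = -4, 2·[QJX] = -2/3
[DXR]:[QJX] = -4:-2/3 = 6

[DXR]:[QJX] = 6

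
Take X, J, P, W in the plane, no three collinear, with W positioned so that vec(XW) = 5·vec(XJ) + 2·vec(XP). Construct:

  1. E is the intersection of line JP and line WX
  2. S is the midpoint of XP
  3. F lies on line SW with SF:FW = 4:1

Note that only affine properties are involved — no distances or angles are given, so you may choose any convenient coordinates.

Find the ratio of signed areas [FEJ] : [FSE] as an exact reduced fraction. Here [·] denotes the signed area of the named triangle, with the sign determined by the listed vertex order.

[FEJ]:[FSE] = 47/60

Work in coordinates with X = (0, 0), J = (1, 0), P = (0, 1), W = (5, 2).
1. E is the intersection of line JP and line WX ⇒ E = (5/7, 2/7)
2. S is the midpoint of XP ⇒ S = (0, 1/2)
3. F lies on line SW with SF:FW = 4:1 ⇒ F = (4, 17/10)
2·[FEJ] = 47/35, 2·[FSE] = 12/7
[FEJ]:[FSE] = 47/35:12/7 = 47/60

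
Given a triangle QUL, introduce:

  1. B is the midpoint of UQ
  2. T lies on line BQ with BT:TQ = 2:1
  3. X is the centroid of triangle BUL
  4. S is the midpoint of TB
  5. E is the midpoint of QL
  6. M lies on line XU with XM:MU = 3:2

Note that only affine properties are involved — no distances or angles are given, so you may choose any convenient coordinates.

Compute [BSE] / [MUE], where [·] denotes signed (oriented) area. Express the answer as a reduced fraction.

[BSE]:[MUE] = 5/2

Choose coordinates Q = (0, 0), U = (1, 0), L = (0, 1).
1. B is the midpoint of UQ ⇒ B = (1/2, 0)
2. T lies on line BQ with BT:TQ = 2:1 ⇒ T = (1/6, 0)
3. X is the centroid of triangle BUL ⇒ X = (1/2, 1/3)
4. S is the midpoint of TB ⇒ S = (1/3, 0)
5. E is the midpoint of QL ⇒ E = (0, 1/2)
6. M lies on line XU with XM:MU = 3:2 ⇒ M = (4/5, 2/15)
2·[BSE] = -1/12, 2·[MUE] = -1/30
[BSE]:[MUE] = -1/12:-1/30 = 5/2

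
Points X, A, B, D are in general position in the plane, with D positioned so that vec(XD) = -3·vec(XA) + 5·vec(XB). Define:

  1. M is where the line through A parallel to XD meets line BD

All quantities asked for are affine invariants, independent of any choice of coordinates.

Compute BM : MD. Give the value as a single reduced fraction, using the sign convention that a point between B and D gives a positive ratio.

BM:MD = -2/5

Work in coordinates with X = (0, 0), A = (1, 0), B = (0, 1), D = (-3, 5).
1. M is where the line through A parallel to XD meets line BD ⇒ M = (2, -5/3)
M = B + t·(D−B) with t = -2/3, so BM:MD = t:(1−t) = -2/3:5/3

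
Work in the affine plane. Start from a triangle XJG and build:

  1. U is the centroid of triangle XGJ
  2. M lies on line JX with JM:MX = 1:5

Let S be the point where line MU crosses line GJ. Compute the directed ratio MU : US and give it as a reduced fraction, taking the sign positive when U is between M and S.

Choose coordinates X = (0, 0), J = (1, 0), G = (0, 1).
1. U is the centroid of triangle XGJ ⇒ U = (1/3, 1/3)
2. M lies on line JX with JM:MX = 1:5 ⇒ M = (5/6, 0)
line MU meets GJ at S = (4/3, -1/3)
U = M + t·(S−M) with t = -1, so MU:US = -1:2

MU:US = -1/2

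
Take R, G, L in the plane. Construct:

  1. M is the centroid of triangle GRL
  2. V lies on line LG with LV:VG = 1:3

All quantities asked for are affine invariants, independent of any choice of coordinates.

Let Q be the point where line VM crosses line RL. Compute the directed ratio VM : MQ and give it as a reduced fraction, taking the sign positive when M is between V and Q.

Work in coordinates with R = (0, 0), G = (1, 0), L = (0, 1).
1. M is the centroid of triangle GRL ⇒ M = (1/3, 1/3)
2. V lies on line LG with LV:VG = 1:3 ⇒ V = (1/4, 3/4)
line VM meets RL at Q = (0, 2)
M = V + t·(Q−V) with t = -1/3, so VM:MQ = -1/3:4/3

VM:MQ = -1/4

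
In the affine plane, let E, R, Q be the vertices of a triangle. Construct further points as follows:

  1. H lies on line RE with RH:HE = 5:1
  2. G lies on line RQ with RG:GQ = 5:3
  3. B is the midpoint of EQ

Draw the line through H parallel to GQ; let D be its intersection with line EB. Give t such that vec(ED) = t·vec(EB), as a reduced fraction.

t = 1/3

Work in coordinates with E = (0, 0), R = (1, 0), Q = (0, 1).
1. H lies on line RE with RH:HE = 5:1 ⇒ H = (1/6, 0)
2. G lies on line RQ with RG:GQ = 5:3 ⇒ G = (3/8, 5/8)
3. B is the midpoint of EQ ⇒ B = (0, 1/2)
through H parallel to GQ: direction (-3/8, 3/8); meets EB at D = (0, 1/6)
D = E + t·(B−E) with t = 1/3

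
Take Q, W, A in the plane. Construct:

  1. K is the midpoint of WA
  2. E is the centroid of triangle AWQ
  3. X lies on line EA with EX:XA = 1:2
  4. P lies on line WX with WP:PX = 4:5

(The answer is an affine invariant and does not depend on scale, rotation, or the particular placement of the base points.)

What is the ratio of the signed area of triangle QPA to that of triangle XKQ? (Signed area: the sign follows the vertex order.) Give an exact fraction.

Work in coordinates with Q = (0, 0), W = (1, 0), A = (0, 1).
1. K is the midpoint of WA ⇒ K = (1/2, 1/2)
2. E is the centroid of triangle AWQ ⇒ E = (1/3, 1/3)
3. X lies on line EA with EX:XA = 1:2 ⇒ X = (2/9, 5/9)
4. P lies on line WX with WP:PX = 4:5 ⇒ P = (53/81, 20/81)
2·[QPA] = 53/81, 2·[XKQ] = -1/6
[QPA]:[XKQ] = 53/81:-1/6 = -106/27

[QPA]:[XKQ] = -106/27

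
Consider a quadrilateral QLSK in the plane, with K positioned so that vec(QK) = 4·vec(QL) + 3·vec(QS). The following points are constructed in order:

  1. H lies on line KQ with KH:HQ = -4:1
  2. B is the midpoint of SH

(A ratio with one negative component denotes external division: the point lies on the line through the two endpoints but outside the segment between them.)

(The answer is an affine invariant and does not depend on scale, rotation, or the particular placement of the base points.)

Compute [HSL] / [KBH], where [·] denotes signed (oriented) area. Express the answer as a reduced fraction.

[HSL]:[KBH] = -5/4

Choose coordinates Q = (0, 0), L = (1, 0), S = (0, 1), K = (4, 3).
1. H lies on line KQ with KH:HQ = -4:1 ⇒ H = (-4/3, -1)
2. B is the midpoint of SH ⇒ B = (-2/3, 0)
2·[HSL] = -10/3, 2·[KBH] = 8/3
[HSL]:[KBH] = -10/3:8/3 = -5/4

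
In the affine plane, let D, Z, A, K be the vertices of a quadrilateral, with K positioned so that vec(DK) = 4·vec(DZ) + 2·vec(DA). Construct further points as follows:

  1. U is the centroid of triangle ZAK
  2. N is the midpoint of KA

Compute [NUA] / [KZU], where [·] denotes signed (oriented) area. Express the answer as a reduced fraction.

Set D = (0, 0), Z = (1, 0), A = (0, 1), K = (4, 2); any affine frame gives the same invariant.
1. U is the centroid of triangle ZAK ⇒ U = (5/3, 1)
2. N is the midpoint of KA ⇒ N = (2, 3/2)
2·[NUA] = -5/6, 2·[KZU] = -5/3
[NUA]:[KZU] = -5/6:-5/3 = 1/2

[NUA]:[KZU] = 1/2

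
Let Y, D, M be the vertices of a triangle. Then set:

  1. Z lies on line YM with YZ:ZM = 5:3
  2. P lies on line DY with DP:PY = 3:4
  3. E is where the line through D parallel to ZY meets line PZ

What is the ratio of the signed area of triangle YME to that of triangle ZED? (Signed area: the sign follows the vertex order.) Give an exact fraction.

[YME]:[ZED] = -32/15

Choose coordinates Y = (0, 0), D = (1, 0), M = (0, 1).
1. Z lies on line YM with YZ:ZM = 5:3 ⇒ Z = (0, 5/8)
2. P lies on line DY with DP:PY = 3:4 ⇒ P = (4/7, 0)
3. E is where the line through D parallel to ZY meets line PZ ⇒ E = (1, -15/32)
2·[YME] = -1, 2·[ZED] = 15/32
[YME]:[ZED] = -1:15/32 = -32/15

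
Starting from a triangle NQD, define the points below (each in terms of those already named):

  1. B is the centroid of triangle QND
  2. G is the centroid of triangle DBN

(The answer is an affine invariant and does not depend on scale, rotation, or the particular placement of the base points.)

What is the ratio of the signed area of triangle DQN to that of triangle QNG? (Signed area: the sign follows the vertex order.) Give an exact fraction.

Work in coordinates with N = (0, 0), Q = (1, 0), D = (0, 1).
1. B is the centroid of triangle QND ⇒ B = (1/3, 1/3)
2. G is the centroid of triangle DBN ⇒ G = (1/9, 4/9)
2·[DQN] = -1, 2·[QNG] = -4/9
[DQN]:[QNG] = -1:-4/9 = 9/4

[DQN]:[QNG] = 9/4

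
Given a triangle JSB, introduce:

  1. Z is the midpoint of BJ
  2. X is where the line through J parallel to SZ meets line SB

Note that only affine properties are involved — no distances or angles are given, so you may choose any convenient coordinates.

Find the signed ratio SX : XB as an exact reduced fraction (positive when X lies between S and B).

Set J = (0, 0), S = (1, 0), B = (0, 1); any affine frame gives the same invariant.
1. Z is the midpoint of BJ ⇒ Z = (0, 1/2)
2. X is where the line through J parallel to SZ meets line SB ⇒ X = (2, -1)
X = S + t·(B−S) with t = -1, so SX:XB = t:(1−t) = -1:2

SX:XB = -1/2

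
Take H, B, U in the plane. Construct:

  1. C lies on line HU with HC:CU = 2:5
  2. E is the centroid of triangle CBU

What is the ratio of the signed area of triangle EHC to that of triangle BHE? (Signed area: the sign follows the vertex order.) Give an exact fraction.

[EHC]:[BHE] = 2/9

Assign H = (0, 0), B = (1, 0), U = (0, 1) — the answer is frame-independent, so this choice is without loss of generality.
1. C lies on line HU with HC:CU = 2:5 ⇒ C = (0, 2/7)
2. E is the centroid of triangle CBU ⇒ E = (1/3, 3/7)
2·[EHC] = -2/21, 2·[BHE] = -3/7
[EHC]:[BHE] = -2/21:-3/7 = 2/9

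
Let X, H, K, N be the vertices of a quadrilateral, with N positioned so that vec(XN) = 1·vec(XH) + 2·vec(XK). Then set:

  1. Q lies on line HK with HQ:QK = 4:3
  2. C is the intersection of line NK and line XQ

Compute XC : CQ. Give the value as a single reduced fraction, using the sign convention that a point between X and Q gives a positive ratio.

XC:CQ = -7/6

Work in coordinates with X = (0, 0), H = (1, 0), K = (0, 1), N = (1, 2).
1. Q lies on line HK with HQ:QK = 4:3 ⇒ Q = (3/7, 4/7)
2. C is the intersection of line NK and line XQ ⇒ C = (3, 4)
C = X + t·(Q−X) with t = 7, so XC:CQ = t:(1−t) = 7:-6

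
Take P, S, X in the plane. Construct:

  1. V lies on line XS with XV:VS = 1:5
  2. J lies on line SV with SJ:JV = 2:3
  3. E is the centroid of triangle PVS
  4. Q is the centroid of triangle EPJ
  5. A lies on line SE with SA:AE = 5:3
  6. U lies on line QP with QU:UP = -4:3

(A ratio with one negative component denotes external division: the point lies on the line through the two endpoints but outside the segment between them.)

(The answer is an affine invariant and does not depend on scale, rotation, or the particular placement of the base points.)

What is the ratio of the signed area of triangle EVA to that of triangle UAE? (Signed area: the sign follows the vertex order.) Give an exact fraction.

Set P = (0, 0), S = (1, 0), X = (0, 1); any affine frame gives the same invariant.
1. V lies on line XS with XV:VS = 1:5 ⇒ V = (1/6, 5/6)
2. J lies on line SV with SJ:JV = 2:3 ⇒ J = (2/3, 1/3)
3. E is the centroid of triangle PVS ⇒ E = (7/18, 5/18)
4. Q is the centroid of triangle EPJ ⇒ Q = (19/54, 11/54)
5. A lies on line SE with SA:AE = 5:3 ⇒ A = (89/144, 25/144)
6. U lies on line QP with QU:UP = -4:3 ⇒ U = (-19/18, -11/18)
2·[EVA] = -5/48, 2·[UAE] = 17/48
[EVA]:[UAE] = -5/48:17/48 = -5/17

[EVA]:[UAE] = -5/17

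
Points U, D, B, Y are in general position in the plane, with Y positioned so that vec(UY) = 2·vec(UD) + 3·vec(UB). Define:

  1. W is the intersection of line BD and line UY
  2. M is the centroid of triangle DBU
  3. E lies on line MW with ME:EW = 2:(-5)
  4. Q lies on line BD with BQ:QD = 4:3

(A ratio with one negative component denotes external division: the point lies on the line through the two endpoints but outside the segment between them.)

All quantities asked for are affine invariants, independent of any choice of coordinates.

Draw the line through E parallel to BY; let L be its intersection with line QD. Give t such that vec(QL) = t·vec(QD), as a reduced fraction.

t = -1/90

Set U = (0, 0), D = (1, 0), B = (0, 1), Y = (2, 3); any affine frame gives the same invariant.
1. W is the intersection of line BD and line UY ⇒ W = (2/5, 3/5)
2. M is the centroid of triangle DBU ⇒ M = (1/3, 1/3)
3. E lies on line MW with ME:EW = 2:(-5) ⇒ E = (13/45, 7/45)
4. Q lies on line BD with BQ:QD = 4:3 ⇒ Q = (4/7, 3/7)
through E parallel to BY: direction (2, 2); meets QD at L = (17/30, 13/30)
L = Q + t·(D−Q) with t = -1/90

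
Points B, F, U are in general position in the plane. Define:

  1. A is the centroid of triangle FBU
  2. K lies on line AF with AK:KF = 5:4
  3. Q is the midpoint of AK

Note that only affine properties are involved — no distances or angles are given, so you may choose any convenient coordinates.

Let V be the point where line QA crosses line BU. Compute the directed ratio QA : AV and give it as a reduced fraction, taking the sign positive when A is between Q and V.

QA:AV = 5/9

Choose coordinates B = (0, 0), F = (1, 0), U = (0, 1).
1. A is the centroid of triangle FBU ⇒ A = (1/3, 1/3)
2. K lies on line AF with AK:KF = 5:4 ⇒ K = (19/27, 4/27)
3. Q is the midpoint of AK ⇒ Q = (14/27, 13/54)
line QA meets BU at V = (0, 1/2)
A = Q + t·(V−Q) with t = 5/14, so QA:AV = 5/14:9/14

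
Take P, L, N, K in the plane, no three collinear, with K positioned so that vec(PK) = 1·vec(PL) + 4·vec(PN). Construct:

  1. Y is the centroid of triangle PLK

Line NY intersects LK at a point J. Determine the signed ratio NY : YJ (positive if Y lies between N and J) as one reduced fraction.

NY:YJ = 2

Set P = (0, 0), L = (1, 0), N = (0, 1), K = (1, 4); any affine frame gives the same invariant.
1. Y is the centroid of triangle PLK ⇒ Y = (2/3, 4/3)
line NY meets LK at J = (1, 3/2)
Y = N + t·(J−N) with t = 2/3, so NY:YJ = 2/3:1/3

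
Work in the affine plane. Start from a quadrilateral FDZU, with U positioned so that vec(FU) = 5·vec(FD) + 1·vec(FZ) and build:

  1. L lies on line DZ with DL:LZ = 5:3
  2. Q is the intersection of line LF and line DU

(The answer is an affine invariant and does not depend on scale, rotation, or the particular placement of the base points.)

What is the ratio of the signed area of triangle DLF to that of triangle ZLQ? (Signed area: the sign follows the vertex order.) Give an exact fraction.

Assign F = (0, 0), D = (1, 0), Z = (0, 1), U = (5, 1) — the answer is frame-independent, so this choice is without loss of generality.
1. L lies on line DZ with DL:LZ = 5:3 ⇒ L = (3/8, 5/8)
2. Q is the intersection of line LF and line DU ⇒ Q = (-3/17, -5/17)
2·[DLF] = 5/8, 2·[ZLQ] = -75/136
[DLF]:[ZLQ] = 5/8:-75/136 = -17/15

[DLF]:[ZLQ] = -17/15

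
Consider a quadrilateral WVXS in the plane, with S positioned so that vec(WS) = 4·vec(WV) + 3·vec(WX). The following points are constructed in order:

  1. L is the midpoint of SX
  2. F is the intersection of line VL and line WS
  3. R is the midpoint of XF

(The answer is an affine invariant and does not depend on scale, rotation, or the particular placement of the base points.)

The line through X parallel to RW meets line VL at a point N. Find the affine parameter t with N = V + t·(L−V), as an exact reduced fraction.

Assign W = (0, 0), V = (1, 0), X = (0, 1), S = (4, 3) — the answer is frame-independent, so this choice is without loss of generality.
1. L is the midpoint of SX ⇒ L = (2, 2)
2. F is the intersection of line VL and line WS ⇒ F = (8/5, 6/5)
3. R is the midpoint of XF ⇒ R = (4/5, 11/10)
through X parallel to RW: direction (-4/5, -11/10); meets VL at N = (24/5, 38/5)
N = V + t·(L−V) with t = 19/5

t = 19/5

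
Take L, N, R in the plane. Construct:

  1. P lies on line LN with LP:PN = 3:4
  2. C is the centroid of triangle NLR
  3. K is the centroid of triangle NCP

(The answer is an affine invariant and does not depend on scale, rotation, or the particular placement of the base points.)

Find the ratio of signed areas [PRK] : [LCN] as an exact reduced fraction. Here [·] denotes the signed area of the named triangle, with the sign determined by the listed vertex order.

Set L = (0, 0), N = (1, 0), R = (0, 1); any affine frame gives the same invariant.
1. P lies on line LN with LP:PN = 3:4 ⇒ P = (3/7, 0)
2. C is the centroid of triangle NLR ⇒ C = (1/3, 1/3)
3. K is the centroid of triangle NCP ⇒ K = (37/63, 1/9)
2·[PRK] = -13/63, 2·[LCN] = -1/3
[PRK]:[LCN] = -13/63:-1/3 = 13/21

[PRK]:[LCN] = 13/21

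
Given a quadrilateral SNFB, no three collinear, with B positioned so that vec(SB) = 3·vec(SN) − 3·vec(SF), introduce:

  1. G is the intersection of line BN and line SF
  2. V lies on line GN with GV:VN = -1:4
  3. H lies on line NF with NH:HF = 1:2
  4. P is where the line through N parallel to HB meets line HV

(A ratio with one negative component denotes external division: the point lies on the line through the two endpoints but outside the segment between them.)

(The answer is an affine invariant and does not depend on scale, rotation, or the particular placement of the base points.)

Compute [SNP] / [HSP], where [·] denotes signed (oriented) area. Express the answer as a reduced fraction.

[SNP]:[HSP] = -20/13

Choose coordinates S = (0, 0), N = (1, 0), F = (0, 1), B = (3, -3).
1. G is the intersection of line BN and line SF ⇒ G = (0, 3/2)
2. V lies on line GN with GV:VN = -1:4 ⇒ V = (-1/3, 2)
3. H lies on line NF with NH:HF = 1:2 ⇒ H = (2/3, 1/3)
4. P is where the line through N parallel to HB meets line HV ⇒ P = (1/15, 4/3)
2·[SNP] = 4/3, 2·[HSP] = -13/15
[SNP]:[HSP] = 4/3:-13/15 = -20/13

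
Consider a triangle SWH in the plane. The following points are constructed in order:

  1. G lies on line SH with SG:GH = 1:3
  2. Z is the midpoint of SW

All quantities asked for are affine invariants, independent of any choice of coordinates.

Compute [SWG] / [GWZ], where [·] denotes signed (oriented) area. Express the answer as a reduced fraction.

[SWG]:[GWZ] = -2

Choose coordinates S = (0, 0), W = (1, 0), H = (0, 1).
1. G lies on line SH with SG:GH = 1:3 ⇒ G = (0, 1/4)
2. Z is the midpoint of SW ⇒ Z = (1/2, 0)
2·[SWG] = 1/4, 2·[GWZ] = -1/8
[SWG]:[GWZ] = 1/4:-1/8 = -2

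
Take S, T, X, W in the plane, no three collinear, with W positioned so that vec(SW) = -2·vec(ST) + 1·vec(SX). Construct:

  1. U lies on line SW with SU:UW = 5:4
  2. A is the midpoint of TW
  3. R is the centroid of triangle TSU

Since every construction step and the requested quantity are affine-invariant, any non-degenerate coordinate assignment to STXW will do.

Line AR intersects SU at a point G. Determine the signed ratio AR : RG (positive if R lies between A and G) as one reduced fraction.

AR:RG = 1/2

Choose coordinates S = (0, 0), T = (1, 0), X = (0, 1), W = (-2, 1).
1. U lies on line SW with SU:UW = 5:4 ⇒ U = (-10/9, 5/9)
2. A is the midpoint of TW ⇒ A = (-1/2, 1/2)
3. R is the centroid of triangle TSU ⇒ R = (-1/27, 5/27)
line AR meets SU at G = (8/9, -4/9)
R = A + t·(G−A) with t = 1/3, so AR:RG = 1/3:2/3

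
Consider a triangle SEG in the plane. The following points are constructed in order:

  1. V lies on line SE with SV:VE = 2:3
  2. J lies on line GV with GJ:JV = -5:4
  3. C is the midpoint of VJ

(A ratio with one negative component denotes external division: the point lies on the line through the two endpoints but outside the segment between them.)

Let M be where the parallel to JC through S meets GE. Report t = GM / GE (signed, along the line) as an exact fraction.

Work in coordinates with S = (0, 0), E = (1, 0), G = (0, 1).
1. V lies on line SE with SV:VE = 2:3 ⇒ V = (2/5, 0)
2. J lies on line GV with GJ:JV = -5:4 ⇒ J = (2, -4)
3. C is the midpoint of VJ ⇒ C = (6/5, -2)
through S parallel to JC: direction (-4/5, 2); meets GE at M = (-2/3, 5/3)
M = G + t·(E−G) with t = -2/3

t = -2/3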